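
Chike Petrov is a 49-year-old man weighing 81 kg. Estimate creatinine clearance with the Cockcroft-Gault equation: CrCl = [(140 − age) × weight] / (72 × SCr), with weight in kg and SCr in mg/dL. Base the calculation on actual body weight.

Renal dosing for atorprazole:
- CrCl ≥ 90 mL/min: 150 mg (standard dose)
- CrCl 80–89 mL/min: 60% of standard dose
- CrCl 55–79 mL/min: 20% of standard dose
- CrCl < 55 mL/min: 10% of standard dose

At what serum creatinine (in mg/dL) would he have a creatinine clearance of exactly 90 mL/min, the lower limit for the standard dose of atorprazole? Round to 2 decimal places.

1.14 mg/dL

Standard dose requires CrCl ≥ 90 mL/min.
Set (140 − 49) × 81 / (72 × SCr) = 90
SCr = (140 − 49) × 81 / (72 × 90) = 1.137 mg/dL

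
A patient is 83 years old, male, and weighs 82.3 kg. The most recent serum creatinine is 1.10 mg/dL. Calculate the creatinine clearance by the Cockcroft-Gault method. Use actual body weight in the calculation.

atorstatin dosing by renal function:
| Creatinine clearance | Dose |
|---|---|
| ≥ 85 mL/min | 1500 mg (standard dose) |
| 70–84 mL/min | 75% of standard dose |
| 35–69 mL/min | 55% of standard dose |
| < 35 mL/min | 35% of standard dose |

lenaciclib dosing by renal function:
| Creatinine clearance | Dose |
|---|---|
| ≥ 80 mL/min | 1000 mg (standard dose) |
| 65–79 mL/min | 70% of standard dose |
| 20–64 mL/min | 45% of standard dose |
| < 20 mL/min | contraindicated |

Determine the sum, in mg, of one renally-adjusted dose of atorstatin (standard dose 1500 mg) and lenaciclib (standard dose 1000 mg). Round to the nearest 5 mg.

CrCl = (140 − 83) × 82.3 / (72 × 1.1) = 4691.1 / 79.20 ≈ 59.2 mL/min
CrCl ≈ 59 mL/min.
atorstatin: 35–69 mL/min → 55% of 1500 mg = 825 mg.
lenaciclib: 20–64 mL/min → 45% of 1000 mg = 450 mg.
Total = 825 + 450 = 1275 mg.

1275 mg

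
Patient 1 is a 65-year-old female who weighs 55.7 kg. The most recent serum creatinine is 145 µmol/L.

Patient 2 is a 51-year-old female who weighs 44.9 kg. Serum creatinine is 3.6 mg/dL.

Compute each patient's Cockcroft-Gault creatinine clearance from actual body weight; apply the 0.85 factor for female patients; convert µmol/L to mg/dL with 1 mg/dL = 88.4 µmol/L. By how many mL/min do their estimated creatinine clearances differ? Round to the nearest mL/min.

Patient 1: SCr = 145 / 88.4 = 1.64 mg/dL
Patient 1: CrCl = (140 − 65) × 55.7 / (72 × 1.64) × 0.85 = 4177.5 / 118.08 × 0.85 ≈ 30.1 mL/min
Patient 2: CrCl = (140 − 51) × 44.9 / (72 × 3.6) × 0.85 = 3996.1 / 259.20 × 0.85 ≈ 13.1 mL/min
|30.1 − 13.1| = 17.0 mL/min

17 mL/min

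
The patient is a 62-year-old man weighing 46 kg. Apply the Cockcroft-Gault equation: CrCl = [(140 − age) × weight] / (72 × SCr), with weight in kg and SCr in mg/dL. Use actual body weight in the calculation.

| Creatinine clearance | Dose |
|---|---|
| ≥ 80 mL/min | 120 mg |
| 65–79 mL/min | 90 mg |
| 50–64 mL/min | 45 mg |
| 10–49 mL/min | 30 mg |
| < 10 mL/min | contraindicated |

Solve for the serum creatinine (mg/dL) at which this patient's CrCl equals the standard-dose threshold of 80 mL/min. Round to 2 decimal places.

0.62 mg/dL

Standard dose requires CrCl ≥ 80 mL/min.
Set (140 − 62) × 46 / (72 × SCr) = 80
SCr = (140 − 62) × 46 / (72 × 80) = 0.623 mg/dL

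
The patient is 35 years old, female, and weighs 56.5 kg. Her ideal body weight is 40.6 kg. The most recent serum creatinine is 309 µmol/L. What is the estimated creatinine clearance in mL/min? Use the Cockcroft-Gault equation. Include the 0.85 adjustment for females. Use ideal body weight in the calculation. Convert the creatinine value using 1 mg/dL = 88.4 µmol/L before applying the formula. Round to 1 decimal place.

SCr = 309 / 88.4 = 3.495 mg/dL
CrCl = (140 − 35) × 40.6 / (72 × 3.495) × 0.85 = 4263.0 / 251.64 × 0.85 ≈ 14.4 mL/min

14.4 mL/min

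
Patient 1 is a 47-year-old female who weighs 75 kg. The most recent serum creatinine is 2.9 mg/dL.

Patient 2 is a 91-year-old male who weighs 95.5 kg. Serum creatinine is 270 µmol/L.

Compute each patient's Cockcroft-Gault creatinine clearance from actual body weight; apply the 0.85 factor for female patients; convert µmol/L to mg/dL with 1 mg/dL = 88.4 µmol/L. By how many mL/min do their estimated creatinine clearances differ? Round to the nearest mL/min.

7 mL/min

Patient 1: CrCl = (140 − 47) × 75 / (72 × 2.9) × 0.85 = 6975.0 / 208.80 × 0.85 ≈ 28.4 mL/min
Patient 2: SCr = 270 / 88.4 = 3.054 mg/dL
Patient 2: CrCl = (140 − 91) × 95.5 / (72 × 3.054) = 4679.5 / 219.89 ≈ 21.3 mL/min
|28.4 − 21.3| = 7.1 mL/min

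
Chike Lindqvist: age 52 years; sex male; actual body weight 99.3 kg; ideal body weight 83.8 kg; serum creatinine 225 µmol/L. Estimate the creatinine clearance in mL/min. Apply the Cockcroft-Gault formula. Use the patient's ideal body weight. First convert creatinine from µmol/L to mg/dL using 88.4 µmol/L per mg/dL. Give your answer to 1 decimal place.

SCr = 225 / 88.4 = 2.545 mg/dL
CrCl = (140 − 52) × 83.8 / (72 × 2.545) = 7374.4 / 183.24 ≈ 40.2 mL/min

40.2 mL/min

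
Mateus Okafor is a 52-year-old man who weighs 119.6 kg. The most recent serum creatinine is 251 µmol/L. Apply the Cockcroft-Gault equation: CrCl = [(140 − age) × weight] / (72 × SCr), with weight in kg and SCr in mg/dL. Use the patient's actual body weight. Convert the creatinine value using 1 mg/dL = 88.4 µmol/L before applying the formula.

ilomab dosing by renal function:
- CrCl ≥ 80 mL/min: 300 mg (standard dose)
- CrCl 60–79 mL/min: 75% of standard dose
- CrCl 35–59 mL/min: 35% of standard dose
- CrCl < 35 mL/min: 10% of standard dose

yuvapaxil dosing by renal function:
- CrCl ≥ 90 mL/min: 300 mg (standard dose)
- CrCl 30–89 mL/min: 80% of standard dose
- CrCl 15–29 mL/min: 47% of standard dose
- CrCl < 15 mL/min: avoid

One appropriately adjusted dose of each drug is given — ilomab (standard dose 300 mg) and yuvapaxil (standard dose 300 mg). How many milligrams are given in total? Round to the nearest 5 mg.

SCr = 251 / 88.4 = 2.839 mg/dL
CrCl = (140 − 52) × 119.6 / (72 × 2.839) = 10524.8 / 204.41 ≈ 51.5 mL/min
CrCl ≈ 51 mL/min.
ilomab: 35–59 mL/min → 35% of 300 mg = 105 mg.
yuvapaxil: 30–89 mL/min → 80% of 300 mg = 240 mg.
Total = 105 + 240 = 345 mg.

345 mg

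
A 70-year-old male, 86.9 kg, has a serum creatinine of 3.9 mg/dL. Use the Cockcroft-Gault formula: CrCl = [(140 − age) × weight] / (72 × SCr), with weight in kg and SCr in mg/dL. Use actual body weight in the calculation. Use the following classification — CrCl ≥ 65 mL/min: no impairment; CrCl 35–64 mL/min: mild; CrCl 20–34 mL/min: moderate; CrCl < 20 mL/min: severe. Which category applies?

CrCl = (140 − 70) × 86.9 / (72 × 3.9) = 6083.0 / 280.80 ≈ 21.7 mL/min
22 mL/min falls in the 'moderate' range.

moderate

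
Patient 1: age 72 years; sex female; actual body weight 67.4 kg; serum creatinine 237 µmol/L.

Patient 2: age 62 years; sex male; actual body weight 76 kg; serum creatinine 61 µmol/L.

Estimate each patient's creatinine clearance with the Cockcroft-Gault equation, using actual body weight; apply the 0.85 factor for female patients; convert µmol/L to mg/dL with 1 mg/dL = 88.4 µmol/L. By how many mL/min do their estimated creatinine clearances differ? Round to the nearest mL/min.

Patient 1: SCr = 237 / 88.4 = 2.681 mg/dL
Patient 1: CrCl = (140 − 72) × 67.4 / (72 × 2.681) × 0.85 = 4583.2 / 193.03 × 0.85 ≈ 20.2 mL/min
Patient 2: SCr = 61 / 88.4 = 0.69 mg/dL
Patient 2: CrCl = (140 − 62) × 76 / (72 × 0.69) = 5928.0 / 49.68 ≈ 119.3 mL/min
|20.2 − 119.3| = 99.1 mL/min

99 mL/min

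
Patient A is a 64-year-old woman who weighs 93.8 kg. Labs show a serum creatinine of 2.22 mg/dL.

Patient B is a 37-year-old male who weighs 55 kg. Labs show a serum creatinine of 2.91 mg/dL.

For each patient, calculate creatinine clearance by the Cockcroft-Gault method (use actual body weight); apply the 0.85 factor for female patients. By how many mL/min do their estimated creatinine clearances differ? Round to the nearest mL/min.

11 mL/min

Patient A: CrCl = (140 − 64) × 93.8 / (72 × 2.22) × 0.85 = 7128.8 / 159.84 × 0.85 ≈ 37.9 mL/min
Patient B: CrCl = (140 − 37) × 55 / (72 × 2.91) = 5665.0 / 209.52 ≈ 27.0 mL/min
|37.9 − 27.0| = 10.9 mL/min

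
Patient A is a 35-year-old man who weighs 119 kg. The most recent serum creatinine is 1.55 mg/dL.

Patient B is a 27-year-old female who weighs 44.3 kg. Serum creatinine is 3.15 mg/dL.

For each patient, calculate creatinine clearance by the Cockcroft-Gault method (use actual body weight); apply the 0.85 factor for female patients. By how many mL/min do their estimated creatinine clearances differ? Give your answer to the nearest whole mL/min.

93 mL/min

Patient A: CrCl = (140 − 35) × 119 / (72 × 1.55) = 12495.0 / 111.60 ≈ 112.0 mL/min
Patient B: CrCl = (140 − 27) × 44.3 / (72 × 3.15) × 0.85 = 5005.9 / 226.80 × 0.85 ≈ 18.8 mL/min
|112.0 − 18.8| = 93.2 mL/min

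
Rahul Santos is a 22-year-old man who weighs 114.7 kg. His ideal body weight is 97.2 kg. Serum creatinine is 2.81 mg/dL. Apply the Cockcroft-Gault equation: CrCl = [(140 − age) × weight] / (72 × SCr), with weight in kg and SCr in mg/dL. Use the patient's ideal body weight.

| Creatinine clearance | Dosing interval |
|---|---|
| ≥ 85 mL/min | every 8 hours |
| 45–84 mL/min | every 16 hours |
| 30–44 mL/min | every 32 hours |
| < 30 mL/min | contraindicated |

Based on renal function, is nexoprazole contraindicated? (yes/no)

CrCl = (140 − 22) × 97.2 / (72 × 2.81) = 11469.6 / 202.32 ≈ 56.7 mL/min
CrCl ≈ 57 mL/min, which is ≥ 30 mL/min.

no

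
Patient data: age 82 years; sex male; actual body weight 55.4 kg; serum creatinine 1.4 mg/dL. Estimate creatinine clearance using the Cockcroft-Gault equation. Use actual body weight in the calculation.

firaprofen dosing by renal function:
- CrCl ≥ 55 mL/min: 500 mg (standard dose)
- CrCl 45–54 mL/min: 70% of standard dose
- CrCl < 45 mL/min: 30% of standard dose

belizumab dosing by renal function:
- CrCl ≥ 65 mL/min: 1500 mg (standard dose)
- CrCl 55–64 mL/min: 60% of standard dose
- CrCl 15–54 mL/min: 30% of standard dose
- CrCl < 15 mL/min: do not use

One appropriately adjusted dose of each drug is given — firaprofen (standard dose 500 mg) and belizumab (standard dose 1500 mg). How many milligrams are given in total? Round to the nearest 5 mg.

CrCl = (140 − 82) × 55.4 / (72 × 1.4) = 3213.2 / 100.80 ≈ 31.9 mL/min
CrCl ≈ 32 mL/min.
firaprofen: < 45 mL/min → 30% of 500 mg = 150 mg.
belizumab: 15–54 mL/min → 30% of 1500 mg = 450 mg.
Total = 150 + 450 = 600 mg.

600 mg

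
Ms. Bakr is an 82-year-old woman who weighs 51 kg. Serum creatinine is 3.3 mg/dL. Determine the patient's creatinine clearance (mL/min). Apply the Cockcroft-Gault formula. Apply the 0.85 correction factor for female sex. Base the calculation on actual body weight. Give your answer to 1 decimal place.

10.6 mL/min

CrCl = (140 − 82) × 51 / (72 × 3.3) × 0.85 = 2958.0 / 237.60 × 0.85 ≈ 10.6 mL/min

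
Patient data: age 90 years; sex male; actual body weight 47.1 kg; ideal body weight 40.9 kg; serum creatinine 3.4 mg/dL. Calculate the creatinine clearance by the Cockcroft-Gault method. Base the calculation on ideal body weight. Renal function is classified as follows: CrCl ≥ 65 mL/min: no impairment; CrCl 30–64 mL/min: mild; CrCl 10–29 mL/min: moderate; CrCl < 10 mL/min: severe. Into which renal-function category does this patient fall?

CrCl = (140 − 90) × 40.9 / (72 × 3.4) = 2045.0 / 244.80 ≈ 8.4 mL/min
8 mL/min falls in the 'severe' range.

severe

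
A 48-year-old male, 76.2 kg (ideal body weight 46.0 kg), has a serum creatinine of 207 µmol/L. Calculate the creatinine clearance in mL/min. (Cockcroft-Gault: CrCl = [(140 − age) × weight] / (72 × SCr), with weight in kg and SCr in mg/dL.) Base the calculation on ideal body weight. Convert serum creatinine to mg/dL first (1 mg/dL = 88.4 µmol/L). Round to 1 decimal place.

SCr = 207 / 88.4 = 2.342 mg/dL
CrCl = (140 − 48) × 46 / (72 × 2.342) = 4232.0 / 168.62 ≈ 25.1 mL/min

25.1 mL/min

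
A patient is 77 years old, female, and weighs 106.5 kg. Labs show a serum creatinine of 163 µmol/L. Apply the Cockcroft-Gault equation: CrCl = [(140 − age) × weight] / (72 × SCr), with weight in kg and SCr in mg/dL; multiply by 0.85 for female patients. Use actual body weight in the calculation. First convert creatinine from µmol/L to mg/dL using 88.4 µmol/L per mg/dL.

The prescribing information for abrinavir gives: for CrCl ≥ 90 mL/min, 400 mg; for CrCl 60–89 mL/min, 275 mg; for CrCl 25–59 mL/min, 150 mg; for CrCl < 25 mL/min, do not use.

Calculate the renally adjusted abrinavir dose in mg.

SCr = 163 / 88.4 = 1.844 mg/dL
CrCl = (140 − 77) × 106.5 / (72 × 1.844) × 0.85 = 6709.5 / 132.77 × 0.85 ≈ 43.0 mL/min
CrCl ≈ 43 mL/min → bracket 25–59 mL/min.
Dose for this bracket: 150 mg.

150 mg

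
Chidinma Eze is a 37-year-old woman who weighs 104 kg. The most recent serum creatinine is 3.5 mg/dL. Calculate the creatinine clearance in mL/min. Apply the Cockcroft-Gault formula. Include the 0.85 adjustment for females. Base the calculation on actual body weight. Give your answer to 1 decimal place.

36.1 mL/min

CrCl = (140 − 37) × 104 / (72 × 3.5) × 0.85 = 10712.0 / 252.00 × 0.85 ≈ 36.1 mL/min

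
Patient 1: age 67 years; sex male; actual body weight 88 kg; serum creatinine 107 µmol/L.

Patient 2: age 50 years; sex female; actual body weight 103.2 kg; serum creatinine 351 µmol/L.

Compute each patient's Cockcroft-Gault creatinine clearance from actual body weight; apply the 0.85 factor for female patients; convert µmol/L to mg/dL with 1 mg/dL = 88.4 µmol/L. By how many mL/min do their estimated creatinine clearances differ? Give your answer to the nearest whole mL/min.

Patient 1: SCr = 107 / 88.4 = 1.21 mg/dL
Patient 1: CrCl = (140 − 67) × 88 / (72 × 1.21) = 6424.0 / 87.12 ≈ 73.7 mL/min
Patient 2: SCr = 351 / 88.4 = 3.971 mg/dL
Patient 2: CrCl = (140 − 50) × 103.2 / (72 × 3.971) × 0.85 = 9288.0 / 285.91 × 0.85 ≈ 27.6 mL/min
|73.7 − 27.6| = 46.1 mL/min

46 mL/min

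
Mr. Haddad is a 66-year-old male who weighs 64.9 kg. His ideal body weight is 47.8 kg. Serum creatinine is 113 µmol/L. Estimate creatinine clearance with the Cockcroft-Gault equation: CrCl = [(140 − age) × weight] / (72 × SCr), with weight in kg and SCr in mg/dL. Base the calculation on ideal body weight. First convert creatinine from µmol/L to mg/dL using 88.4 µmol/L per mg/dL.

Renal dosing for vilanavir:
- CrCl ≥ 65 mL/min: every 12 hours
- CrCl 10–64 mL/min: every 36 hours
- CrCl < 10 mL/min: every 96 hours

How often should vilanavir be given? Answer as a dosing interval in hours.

every 36 hours

SCr = 113 / 88.4 = 1.278 mg/dL
CrCl = (140 − 66) × 47.8 / (72 × 1.278) = 3537.2 / 92.02 ≈ 38.4 mL/min
CrCl ≈ 38 mL/min → bracket 10–64 mL/min → every 36 hours.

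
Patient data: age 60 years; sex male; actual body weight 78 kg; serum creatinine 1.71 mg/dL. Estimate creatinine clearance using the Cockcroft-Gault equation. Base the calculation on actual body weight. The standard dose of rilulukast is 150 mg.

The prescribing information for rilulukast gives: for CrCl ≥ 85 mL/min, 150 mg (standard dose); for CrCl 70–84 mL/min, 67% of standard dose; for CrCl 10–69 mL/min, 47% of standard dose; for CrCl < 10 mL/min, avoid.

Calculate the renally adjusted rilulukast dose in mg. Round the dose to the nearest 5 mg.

CrCl = (140 − 60) × 78 / (72 × 1.71) = 6240.0 / 123.12 ≈ 50.7 mL/min
CrCl ≈ 51 mL/min → bracket 10–69 mL/min.
47% of 150 mg = 70.5 mg → 70 mg

70 mg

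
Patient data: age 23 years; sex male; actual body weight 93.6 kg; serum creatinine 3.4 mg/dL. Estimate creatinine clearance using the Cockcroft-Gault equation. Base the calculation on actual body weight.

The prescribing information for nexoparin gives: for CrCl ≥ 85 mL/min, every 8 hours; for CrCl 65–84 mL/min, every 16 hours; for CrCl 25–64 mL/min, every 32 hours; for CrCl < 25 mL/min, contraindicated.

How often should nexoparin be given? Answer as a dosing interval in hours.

CrCl = (140 − 23) × 93.6 / (72 × 3.4) = 10951.2 / 244.80 ≈ 44.7 mL/min
CrCl ≈ 45 mL/min → bracket 25–64 mL/min → every 32 hours.

every 32 hours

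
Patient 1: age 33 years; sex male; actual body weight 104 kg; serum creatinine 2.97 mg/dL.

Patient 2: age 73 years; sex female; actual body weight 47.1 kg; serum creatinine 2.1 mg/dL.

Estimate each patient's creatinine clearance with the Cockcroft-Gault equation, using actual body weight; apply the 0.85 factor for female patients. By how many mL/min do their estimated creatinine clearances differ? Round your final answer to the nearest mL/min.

Patient 1: CrCl = (140 − 33) × 104 / (72 × 2.97) = 11128.0 / 213.84 ≈ 52.0 mL/min
Patient 2: CrCl = (140 − 73) × 47.1 / (72 × 2.1) × 0.85 = 3155.7 / 151.20 × 0.85 ≈ 17.7 mL/min
|52.0 − 17.7| = 34.3 mL/min

34 mL/min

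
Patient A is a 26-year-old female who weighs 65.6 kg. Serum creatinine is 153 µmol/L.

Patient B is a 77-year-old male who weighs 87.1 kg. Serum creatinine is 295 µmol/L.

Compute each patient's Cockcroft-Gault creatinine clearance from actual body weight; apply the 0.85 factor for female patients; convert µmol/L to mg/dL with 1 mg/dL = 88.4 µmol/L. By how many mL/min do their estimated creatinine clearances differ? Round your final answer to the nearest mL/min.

Patient A: SCr = 153 / 88.4 = 1.731 mg/dL
Patient A: CrCl = (140 − 26) × 65.6 / (72 × 1.731) × 0.85 = 7478.4 / 124.63 × 0.85 ≈ 51.0 mL/min
Patient B: SCr = 295 / 88.4 = 3.337 mg/dL
Patient B: CrCl = (140 − 77) × 87.1 / (72 × 3.337) = 5487.3 / 240.26 ≈ 22.8 mL/min
|51.0 − 22.8| = 28.2 mL/min

28 mL/min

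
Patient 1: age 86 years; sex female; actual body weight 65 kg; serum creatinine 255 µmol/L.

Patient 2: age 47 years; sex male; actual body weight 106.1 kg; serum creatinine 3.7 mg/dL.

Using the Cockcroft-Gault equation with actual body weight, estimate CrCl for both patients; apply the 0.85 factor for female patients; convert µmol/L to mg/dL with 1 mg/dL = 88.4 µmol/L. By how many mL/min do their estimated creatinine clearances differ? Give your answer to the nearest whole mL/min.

23 mL/min

Patient 1: SCr = 255 / 88.4 = 2.885 mg/dL
Patient 1: CrCl = (140 − 86) × 65 / (72 × 2.885) × 0.85 = 3510.0 / 207.72 × 0.85 ≈ 14.4 mL/min
Patient 2: CrCl = (140 − 47) × 106.1 / (72 × 3.7) = 9867.3 / 266.40 ≈ 37.0 mL/min
|14.4 − 37.0| = 22.6 mL/min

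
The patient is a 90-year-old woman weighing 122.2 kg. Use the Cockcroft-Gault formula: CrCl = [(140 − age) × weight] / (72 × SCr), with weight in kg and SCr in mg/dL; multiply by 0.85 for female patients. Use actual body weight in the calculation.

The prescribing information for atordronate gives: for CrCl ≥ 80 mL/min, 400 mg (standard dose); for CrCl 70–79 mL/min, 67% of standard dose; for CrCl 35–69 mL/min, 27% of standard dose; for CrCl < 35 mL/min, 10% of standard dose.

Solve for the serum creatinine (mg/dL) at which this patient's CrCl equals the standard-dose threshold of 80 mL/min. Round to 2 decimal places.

Standard dose requires CrCl ≥ 80 mL/min.
Set (140 − 90) × 122.2 × 0.85 / (72 × SCr) = 80
SCr = (140 − 90) × 122.2 × 0.85 / (72 × 80) = 0.902 mg/dL

0.90 mg/dL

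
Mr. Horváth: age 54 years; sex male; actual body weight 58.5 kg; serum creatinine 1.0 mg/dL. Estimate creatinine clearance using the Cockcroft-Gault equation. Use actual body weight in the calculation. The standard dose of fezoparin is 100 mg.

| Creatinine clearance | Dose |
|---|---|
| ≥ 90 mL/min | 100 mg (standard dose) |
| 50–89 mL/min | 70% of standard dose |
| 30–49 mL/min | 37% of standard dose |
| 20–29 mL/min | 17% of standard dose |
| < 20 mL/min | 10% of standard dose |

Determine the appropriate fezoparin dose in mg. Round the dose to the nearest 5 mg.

CrCl = (140 − 54) × 58.5 / (72 × 1) = 5031.0 / 72.00 ≈ 69.9 mL/min
CrCl ≈ 70 mL/min → bracket 50–89 mL/min.
70% of 100 mg = 70 mg

70 mg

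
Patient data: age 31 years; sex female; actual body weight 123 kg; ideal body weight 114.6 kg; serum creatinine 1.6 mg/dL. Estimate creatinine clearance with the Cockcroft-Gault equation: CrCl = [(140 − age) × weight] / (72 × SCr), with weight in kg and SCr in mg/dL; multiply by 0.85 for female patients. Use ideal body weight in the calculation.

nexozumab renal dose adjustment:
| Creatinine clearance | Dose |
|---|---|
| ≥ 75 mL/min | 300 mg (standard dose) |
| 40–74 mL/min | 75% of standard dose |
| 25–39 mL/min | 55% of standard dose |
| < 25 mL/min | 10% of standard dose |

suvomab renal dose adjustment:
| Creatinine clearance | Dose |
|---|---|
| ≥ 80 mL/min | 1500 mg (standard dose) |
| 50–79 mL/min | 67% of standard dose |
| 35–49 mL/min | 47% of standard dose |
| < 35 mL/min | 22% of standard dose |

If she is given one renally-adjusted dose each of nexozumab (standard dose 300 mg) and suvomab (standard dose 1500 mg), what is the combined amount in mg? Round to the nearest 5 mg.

1800 mg

CrCl = (140 − 31) × 114.6 / (72 × 1.6) × 0.85 = 12491.4 / 115.20 × 0.85 ≈ 92.2 mL/min
CrCl ≈ 92 mL/min.
nexozumab: ≥ 75 mL/min → 100% of 300 mg = 300 mg.
suvomab: ≥ 80 mL/min → 100% of 1500 mg = 1500 mg.
Total = 300 + 1500 = 1800 mg.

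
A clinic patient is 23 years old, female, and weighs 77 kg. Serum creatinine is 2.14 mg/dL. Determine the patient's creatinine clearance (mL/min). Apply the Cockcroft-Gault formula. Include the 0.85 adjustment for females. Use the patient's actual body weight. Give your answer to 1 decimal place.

49.7 mL/min

CrCl = (140 − 23) × 77 / (72 × 2.14) × 0.85 = 9009.0 / 154.08 × 0.85 ≈ 49.7 mL/min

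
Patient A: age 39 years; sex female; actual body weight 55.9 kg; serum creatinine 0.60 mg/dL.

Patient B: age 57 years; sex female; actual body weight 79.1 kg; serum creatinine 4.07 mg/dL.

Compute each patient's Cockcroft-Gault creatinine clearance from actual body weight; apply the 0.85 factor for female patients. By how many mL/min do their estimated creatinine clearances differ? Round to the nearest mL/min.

Patient A: CrCl = (140 − 39) × 55.9 / (72 × 0.6) × 0.85 = 5645.9 / 43.20 × 0.85 ≈ 111.1 mL/min
Patient B: CrCl = (140 − 57) × 79.1 / (72 × 4.07) × 0.85 = 6565.3 / 293.04 × 0.85 ≈ 19.0 mL/min
|111.1 − 19.0| = 92.1 mL/min

92 mL/min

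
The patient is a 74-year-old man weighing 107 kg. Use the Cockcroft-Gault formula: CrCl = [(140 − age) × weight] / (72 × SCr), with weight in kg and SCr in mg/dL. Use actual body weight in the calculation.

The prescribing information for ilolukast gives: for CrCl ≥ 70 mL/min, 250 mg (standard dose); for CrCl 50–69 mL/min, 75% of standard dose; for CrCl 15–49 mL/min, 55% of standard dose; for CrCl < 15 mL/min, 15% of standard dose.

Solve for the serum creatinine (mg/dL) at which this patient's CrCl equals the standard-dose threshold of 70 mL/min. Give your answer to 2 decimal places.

Standard dose requires CrCl ≥ 70 mL/min.
Set (140 − 74) × 107 / (72 × SCr) = 70
SCr = (140 − 74) × 107 / (72 × 70) = 1.401 mg/dL

1.40 mg/dL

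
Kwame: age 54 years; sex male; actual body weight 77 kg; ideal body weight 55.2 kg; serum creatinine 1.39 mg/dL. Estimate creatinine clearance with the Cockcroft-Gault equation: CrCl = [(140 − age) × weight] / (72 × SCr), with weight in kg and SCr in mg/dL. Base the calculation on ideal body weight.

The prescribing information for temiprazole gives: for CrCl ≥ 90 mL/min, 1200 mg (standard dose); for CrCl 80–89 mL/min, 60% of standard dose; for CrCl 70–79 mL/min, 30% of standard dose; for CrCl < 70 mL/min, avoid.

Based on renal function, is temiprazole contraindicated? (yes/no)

CrCl = (140 − 54) × 55.2 / (72 × 1.39) = 4747.2 / 100.08 ≈ 47.4 mL/min
CrCl ≈ 47 mL/min, which is < 70 mL/min.

yes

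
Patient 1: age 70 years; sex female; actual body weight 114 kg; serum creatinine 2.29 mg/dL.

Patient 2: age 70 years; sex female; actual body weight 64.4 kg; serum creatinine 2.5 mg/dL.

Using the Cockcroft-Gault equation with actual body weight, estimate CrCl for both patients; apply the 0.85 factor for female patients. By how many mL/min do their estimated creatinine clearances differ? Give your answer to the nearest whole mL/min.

Patient 1: CrCl = (140 − 70) × 114 / (72 × 2.29) × 0.85 = 7980.0 / 164.88 × 0.85 ≈ 41.1 mL/min
Patient 2: CrCl = (140 − 70) × 64.4 / (72 × 2.5) × 0.85 = 4508.0 / 180.00 × 0.85 ≈ 21.3 mL/min
|41.1 − 21.3| = 19.8 mL/min

20 mL/min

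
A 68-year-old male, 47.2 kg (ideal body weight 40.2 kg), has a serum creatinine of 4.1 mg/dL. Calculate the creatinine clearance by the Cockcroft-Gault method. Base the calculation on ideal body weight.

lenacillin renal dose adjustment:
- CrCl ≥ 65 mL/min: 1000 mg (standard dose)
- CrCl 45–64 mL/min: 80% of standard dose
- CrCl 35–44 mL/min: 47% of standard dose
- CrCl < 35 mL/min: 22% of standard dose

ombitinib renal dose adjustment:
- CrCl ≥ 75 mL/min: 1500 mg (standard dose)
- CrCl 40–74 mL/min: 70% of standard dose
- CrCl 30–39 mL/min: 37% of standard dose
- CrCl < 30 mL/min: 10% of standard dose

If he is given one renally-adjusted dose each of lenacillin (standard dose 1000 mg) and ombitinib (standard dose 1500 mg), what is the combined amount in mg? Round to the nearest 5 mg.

370 mg

CrCl = (140 − 68) × 40.2 / (72 × 4.1) = 2894.4 / 295.20 ≈ 9.8 mL/min
CrCl ≈ 10 mL/min.
lenacillin: < 35 mL/min → 22% of 1000 mg = 220 mg.
ombitinib: < 30 mL/min → 10% of 1500 mg = 150 mg.
Total = 220 + 150 = 370 mg.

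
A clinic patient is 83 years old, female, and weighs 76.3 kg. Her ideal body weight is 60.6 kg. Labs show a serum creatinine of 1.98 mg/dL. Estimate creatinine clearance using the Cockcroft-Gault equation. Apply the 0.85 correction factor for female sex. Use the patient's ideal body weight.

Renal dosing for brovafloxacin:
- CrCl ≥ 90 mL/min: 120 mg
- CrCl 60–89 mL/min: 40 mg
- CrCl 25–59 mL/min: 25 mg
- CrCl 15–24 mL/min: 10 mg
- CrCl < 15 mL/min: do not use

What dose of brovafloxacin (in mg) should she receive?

CrCl = (140 − 83) × 60.6 / (72 × 1.98) × 0.85 = 3454.2 / 142.56 × 0.85 ≈ 20.6 mL/min
CrCl ≈ 21 mL/min → bracket 15–24 mL/min.
Dose for this bracket: 10 mg.

10 mg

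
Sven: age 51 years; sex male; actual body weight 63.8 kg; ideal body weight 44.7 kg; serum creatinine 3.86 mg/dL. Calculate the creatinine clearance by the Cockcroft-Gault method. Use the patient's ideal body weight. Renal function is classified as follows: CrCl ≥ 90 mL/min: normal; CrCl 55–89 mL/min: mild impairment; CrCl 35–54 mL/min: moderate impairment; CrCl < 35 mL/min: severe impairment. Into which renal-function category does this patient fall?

CrCl = (140 − 51) × 44.7 / (72 × 3.86) = 3978.3 / 277.92 ≈ 14.3 mL/min
14 mL/min falls in the 'severe impairment' range.

severe impairment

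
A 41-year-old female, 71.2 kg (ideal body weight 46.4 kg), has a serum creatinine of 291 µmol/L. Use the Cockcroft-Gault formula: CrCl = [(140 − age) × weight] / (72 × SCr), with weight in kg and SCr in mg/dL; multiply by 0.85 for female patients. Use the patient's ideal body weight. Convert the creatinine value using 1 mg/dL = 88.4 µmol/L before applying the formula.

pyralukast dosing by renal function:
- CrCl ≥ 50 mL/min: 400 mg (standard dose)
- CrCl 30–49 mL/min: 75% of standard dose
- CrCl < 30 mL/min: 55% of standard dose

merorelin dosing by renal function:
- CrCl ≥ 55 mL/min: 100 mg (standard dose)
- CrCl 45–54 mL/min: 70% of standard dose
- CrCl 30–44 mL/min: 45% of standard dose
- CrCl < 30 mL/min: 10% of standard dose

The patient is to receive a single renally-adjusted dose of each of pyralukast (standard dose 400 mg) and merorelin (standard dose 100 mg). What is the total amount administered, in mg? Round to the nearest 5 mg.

SCr = 291 / 88.4 = 3.292 mg/dL
CrCl = (140 − 41) × 46.4 / (72 × 3.292) × 0.85 = 4593.6 / 237.02 × 0.85 ≈ 16.5 mL/min
CrCl ≈ 16 mL/min.
pyralukast: < 30 mL/min → 55% of 400 mg = 220 mg.
merorelin: < 30 mL/min → 10% of 100 mg = 10 mg.
Total = 220 + 10 = 230 mg.

230 mg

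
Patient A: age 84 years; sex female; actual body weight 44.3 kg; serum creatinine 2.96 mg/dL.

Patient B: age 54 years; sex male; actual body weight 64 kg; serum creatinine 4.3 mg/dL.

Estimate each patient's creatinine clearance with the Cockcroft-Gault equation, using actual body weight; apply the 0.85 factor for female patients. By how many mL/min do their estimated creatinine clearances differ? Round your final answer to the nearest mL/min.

Patient A: CrCl = (140 − 84) × 44.3 / (72 × 2.96) × 0.85 = 2480.8 / 213.12 × 0.85 ≈ 9.9 mL/min
Patient B: CrCl = (140 − 54) × 64 / (72 × 4.3) = 5504.0 / 309.60 ≈ 17.8 mL/min
|9.9 − 17.8| = 7.9 mL/min

8 mL/min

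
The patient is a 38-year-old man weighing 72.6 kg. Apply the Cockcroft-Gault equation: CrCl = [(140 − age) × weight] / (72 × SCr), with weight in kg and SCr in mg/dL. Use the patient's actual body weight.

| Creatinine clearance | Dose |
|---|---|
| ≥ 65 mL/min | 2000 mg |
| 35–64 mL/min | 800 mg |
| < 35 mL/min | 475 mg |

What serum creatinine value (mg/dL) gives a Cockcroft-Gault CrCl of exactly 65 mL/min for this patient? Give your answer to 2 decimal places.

1.58 mg/dL

Standard dose requires CrCl ≥ 65 mL/min.
Set (140 − 38) × 72.6 / (72 × SCr) = 65
SCr = (140 − 38) × 72.6 / (72 × 65) = 1.582 mg/dL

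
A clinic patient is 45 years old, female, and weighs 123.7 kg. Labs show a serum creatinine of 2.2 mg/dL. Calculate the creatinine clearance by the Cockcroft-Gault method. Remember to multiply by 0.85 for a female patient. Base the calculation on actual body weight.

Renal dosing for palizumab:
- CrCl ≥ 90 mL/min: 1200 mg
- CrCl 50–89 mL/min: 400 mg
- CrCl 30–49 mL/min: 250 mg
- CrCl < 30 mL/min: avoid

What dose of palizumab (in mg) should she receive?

400 mg

CrCl = (140 − 45) × 123.7 / (72 × 2.2) × 0.85 = 11751.5 / 158.40 × 0.85 ≈ 63.1 mL/min
CrCl ≈ 63 mL/min → bracket 50–89 mL/min.
Dose for this bracket: 400 mg.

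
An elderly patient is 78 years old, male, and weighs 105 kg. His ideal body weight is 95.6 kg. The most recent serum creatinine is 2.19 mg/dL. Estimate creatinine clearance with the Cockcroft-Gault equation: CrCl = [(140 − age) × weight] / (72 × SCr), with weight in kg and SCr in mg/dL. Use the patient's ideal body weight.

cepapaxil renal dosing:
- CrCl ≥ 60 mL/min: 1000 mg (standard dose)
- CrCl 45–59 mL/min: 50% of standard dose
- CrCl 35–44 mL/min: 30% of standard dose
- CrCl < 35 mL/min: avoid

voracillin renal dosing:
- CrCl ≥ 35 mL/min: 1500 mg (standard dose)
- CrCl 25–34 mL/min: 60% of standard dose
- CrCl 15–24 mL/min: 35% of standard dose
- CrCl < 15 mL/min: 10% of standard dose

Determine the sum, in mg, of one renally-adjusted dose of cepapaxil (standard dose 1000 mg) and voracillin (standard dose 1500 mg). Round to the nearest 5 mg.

1800 mg

CrCl = (140 − 78) × 95.6 / (72 × 2.19) = 5927.2 / 157.68 ≈ 37.6 mL/min
CrCl ≈ 38 mL/min.
cepapaxil: 35–44 mL/min → 30% of 1000 mg = 300 mg.
voracillin: ≥ 35 mL/min → 100% of 1500 mg = 1500 mg.
Total = 300 + 1500 = 1800 mg.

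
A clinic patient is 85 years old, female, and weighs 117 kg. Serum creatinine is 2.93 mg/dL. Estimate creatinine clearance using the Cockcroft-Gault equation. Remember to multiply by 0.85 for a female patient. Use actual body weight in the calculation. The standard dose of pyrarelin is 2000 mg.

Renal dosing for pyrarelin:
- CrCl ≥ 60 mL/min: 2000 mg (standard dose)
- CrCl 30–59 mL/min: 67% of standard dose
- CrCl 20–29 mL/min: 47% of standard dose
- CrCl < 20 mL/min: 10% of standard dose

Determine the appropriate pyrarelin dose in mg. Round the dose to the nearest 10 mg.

940 mg

CrCl = (140 − 85) × 117 / (72 × 2.93) × 0.85 = 6435.0 / 210.96 × 0.85 ≈ 25.9 mL/min
CrCl ≈ 26 mL/min → bracket 20–29 mL/min.
47% of 2000 mg = 940 mg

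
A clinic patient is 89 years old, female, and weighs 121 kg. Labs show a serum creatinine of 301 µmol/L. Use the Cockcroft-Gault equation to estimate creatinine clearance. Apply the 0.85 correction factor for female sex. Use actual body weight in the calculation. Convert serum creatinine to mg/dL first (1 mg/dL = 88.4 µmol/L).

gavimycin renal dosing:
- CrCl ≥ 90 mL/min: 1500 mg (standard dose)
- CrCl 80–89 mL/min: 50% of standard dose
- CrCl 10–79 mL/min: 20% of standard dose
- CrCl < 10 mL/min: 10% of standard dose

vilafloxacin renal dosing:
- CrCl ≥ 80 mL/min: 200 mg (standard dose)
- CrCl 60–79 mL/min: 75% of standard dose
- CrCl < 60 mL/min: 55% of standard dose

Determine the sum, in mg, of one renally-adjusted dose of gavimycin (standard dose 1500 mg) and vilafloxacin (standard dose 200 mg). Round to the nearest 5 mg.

410 mg

SCr = 301 / 88.4 = 3.405 mg/dL
CrCl = (140 − 89) × 121 / (72 × 3.405) × 0.85 = 6171.0 / 245.16 × 0.85 ≈ 21.4 mL/min
CrCl ≈ 21 mL/min.
gavimycin: 10–79 mL/min → 20% of 1500 mg = 300 mg.
vilafloxacin: < 60 mL/min → 55% of 200 mg = 110 mg.
Total = 300 + 110 = 410 mg.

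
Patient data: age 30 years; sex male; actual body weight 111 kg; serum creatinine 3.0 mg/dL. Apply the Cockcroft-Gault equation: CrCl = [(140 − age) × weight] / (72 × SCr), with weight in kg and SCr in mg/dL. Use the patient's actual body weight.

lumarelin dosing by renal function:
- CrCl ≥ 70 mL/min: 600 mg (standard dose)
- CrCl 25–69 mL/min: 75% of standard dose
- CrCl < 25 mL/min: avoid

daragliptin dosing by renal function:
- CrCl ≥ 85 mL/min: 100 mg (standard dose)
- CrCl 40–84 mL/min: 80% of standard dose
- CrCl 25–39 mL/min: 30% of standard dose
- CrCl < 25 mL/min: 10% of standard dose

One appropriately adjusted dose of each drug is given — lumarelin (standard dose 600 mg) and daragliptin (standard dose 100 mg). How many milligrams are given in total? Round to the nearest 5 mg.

CrCl = (140 − 30) × 111 / (72 × 3) = 12210.0 / 216.00 ≈ 56.5 mL/min
CrCl ≈ 57 mL/min.
lumarelin: 25–69 mL/min → 75% of 600 mg = 450 mg.
daragliptin: 40–84 mL/min → 80% of 100 mg = 80 mg.
Total = 450 + 80 = 530 mg.

530 mg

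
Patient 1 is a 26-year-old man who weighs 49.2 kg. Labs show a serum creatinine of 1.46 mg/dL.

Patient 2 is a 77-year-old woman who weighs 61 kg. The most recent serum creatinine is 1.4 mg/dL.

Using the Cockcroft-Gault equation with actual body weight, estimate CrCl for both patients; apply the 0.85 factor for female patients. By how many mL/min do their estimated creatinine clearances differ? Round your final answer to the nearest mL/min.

21 mL/min

Patient 1: CrCl = (140 − 26) × 49.2 / (72 × 1.46) = 5608.8 / 105.12 ≈ 53.4 mL/min
Patient 2: CrCl = (140 − 77) × 61 / (72 × 1.4) × 0.85 = 3843.0 / 100.80 × 0.85 ≈ 32.4 mL/min
|53.4 − 32.4| = 21.0 mL/min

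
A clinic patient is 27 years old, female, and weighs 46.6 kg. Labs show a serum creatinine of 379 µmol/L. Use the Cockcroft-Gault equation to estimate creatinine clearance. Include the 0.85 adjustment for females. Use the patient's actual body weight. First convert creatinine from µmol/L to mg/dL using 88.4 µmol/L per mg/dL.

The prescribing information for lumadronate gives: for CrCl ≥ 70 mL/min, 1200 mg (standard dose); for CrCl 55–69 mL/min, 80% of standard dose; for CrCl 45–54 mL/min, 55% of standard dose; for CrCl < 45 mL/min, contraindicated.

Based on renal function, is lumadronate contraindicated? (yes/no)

SCr = 379 / 88.4 = 4.287 mg/dL
CrCl = (140 − 27) × 46.6 / (72 × 4.287) × 0.85 = 5265.8 / 308.66 × 0.85 ≈ 14.5 mL/min
CrCl ≈ 14 mL/min, which is < 45 mL/min.

yes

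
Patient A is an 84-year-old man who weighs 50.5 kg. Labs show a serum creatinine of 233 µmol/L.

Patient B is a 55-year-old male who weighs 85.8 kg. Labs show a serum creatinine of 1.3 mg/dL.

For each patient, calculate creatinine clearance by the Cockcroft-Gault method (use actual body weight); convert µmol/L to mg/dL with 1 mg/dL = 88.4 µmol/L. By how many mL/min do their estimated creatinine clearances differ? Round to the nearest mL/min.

63 mL/min

Patient A: SCr = 233 / 88.4 = 2.636 mg/dL
Patient A: CrCl = (140 − 84) × 50.5 / (72 × 2.636) = 2828.0 / 189.79 ≈ 14.9 mL/min
Patient B: CrCl = (140 − 55) × 85.8 / (72 × 1.3) = 7293.0 / 93.60 ≈ 77.9 mL/min
|14.9 − 77.9| = 63.0 mL/min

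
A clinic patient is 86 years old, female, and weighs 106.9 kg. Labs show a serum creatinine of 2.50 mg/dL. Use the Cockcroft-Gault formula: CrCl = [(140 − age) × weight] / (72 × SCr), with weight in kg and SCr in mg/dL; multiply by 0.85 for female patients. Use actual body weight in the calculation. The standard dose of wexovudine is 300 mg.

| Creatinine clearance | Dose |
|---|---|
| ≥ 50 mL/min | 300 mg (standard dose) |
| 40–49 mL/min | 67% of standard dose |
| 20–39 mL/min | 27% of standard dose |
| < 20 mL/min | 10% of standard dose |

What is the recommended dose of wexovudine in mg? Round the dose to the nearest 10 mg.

80 mg

CrCl = (140 − 86) × 106.9 / (72 × 2.5) × 0.85 = 5772.6 / 180.00 × 0.85 ≈ 27.3 mL/min
CrCl ≈ 27 mL/min → bracket 20–39 mL/min.
27% of 300 mg = 81 mg → 80 mg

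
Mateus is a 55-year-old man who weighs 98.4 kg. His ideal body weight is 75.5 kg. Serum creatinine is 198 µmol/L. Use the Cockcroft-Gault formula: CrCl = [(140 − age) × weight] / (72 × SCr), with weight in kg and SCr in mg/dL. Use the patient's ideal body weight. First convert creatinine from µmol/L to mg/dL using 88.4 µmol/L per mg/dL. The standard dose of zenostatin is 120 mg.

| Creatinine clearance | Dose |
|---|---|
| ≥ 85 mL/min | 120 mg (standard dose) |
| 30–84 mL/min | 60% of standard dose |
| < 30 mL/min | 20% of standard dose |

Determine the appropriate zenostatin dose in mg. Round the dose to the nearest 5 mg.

SCr = 198 / 88.4 = 2.24 mg/dL
CrCl = (140 − 55) × 75.5 / (72 × 2.24) = 6417.5 / 161.28 ≈ 39.8 mL/min
CrCl ≈ 40 mL/min → bracket 30–84 mL/min.
60% of 120 mg = 72 mg → 70 mg

70 mg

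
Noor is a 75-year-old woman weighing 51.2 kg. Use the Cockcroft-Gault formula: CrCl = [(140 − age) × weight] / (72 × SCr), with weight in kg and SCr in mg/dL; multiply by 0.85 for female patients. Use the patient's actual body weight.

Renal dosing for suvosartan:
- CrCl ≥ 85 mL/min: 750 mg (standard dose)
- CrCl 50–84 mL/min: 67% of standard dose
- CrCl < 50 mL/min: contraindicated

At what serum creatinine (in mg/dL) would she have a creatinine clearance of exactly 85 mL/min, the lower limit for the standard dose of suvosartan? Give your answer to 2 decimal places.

Standard dose requires CrCl ≥ 85 mL/min.
Set (140 − 75) × 51.2 × 0.85 / (72 × SCr) = 85
SCr = (140 − 75) × 51.2 × 0.85 / (72 × 85) = 0.462 mg/dL

0.46 mg/dL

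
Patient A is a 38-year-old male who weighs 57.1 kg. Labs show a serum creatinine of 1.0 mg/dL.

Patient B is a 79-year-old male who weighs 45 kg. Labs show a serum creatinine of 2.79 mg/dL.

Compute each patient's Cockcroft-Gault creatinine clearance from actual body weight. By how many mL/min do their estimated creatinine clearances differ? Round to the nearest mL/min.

67 mL/min

Patient A: CrCl = (140 − 38) × 57.1 / (72 × 1) = 5824.2 / 72.00 ≈ 80.9 mL/min
Patient B: CrCl = (140 − 79) × 45 / (72 × 2.79) = 2745.0 / 200.88 ≈ 13.7 mL/min
|80.9 − 13.7| = 67.2 mL/min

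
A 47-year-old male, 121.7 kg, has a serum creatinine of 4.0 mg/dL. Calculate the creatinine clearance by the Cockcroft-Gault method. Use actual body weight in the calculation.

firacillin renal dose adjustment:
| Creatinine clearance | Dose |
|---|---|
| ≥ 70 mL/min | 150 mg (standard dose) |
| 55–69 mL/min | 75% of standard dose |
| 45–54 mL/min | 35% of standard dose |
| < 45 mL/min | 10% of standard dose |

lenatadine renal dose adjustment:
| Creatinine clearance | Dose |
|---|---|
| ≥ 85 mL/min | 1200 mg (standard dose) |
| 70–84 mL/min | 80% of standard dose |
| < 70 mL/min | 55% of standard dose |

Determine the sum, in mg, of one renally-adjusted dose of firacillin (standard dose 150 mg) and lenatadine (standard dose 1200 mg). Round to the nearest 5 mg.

CrCl = (140 − 47) × 121.7 / (72 × 4) = 11318.1 / 288.00 ≈ 39.3 mL/min
CrCl ≈ 39 mL/min.
firacillin: < 45 mL/min → 10% of 150 mg = 15 mg.
lenatadine: < 70 mL/min → 55% of 1200 mg = 660 mg.
Total = 15 + 660 = 675 mg.

675 mg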